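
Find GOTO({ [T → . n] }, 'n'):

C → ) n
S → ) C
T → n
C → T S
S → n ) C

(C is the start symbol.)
GOTO(I, 'n') = CLOSURE({ [A → αX.β] : [A → α.Xβ] ∈ I, X = 'n' })

Items with dot before 'n', with the dot advanced:
  [T → . n] → [T → n .]
Closure adds nothing (no advanced item has the dot before a non-terminal).

GOTO = { [T → n .] }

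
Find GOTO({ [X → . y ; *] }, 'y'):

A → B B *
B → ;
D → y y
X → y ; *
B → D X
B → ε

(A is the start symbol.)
GOTO(I, 'y') = CLOSURE({ [A → αX.β] : [A → α.Xβ] ∈ I, X = 'y' })

Items with dot before 'y', with the dot advanced:
  [X → . y ; *] → [X → y . ; *]
Closure adds nothing (no advanced item has the dot before a non-terminal).

GOTO = { [X → y . ; *] }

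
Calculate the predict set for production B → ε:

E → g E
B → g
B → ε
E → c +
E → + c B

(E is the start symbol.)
PREDICT(B → ε) = (FIRST(RHS) \ {ε}) ∪ (FOLLOW(B) if ε ∈ FIRST(RHS), i.e. RHS ⇒* ε)
The right-hand side is ε (FIRST(ε) = { ε }), so the predict set is FOLLOW(B) = { $ }
PREDICT(B → ε) = { $ }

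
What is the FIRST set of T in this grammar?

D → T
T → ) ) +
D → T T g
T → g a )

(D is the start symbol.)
To compute FIRST(T), examine every production with T on the left-hand side, reading each right-hand side left to right until a non-nullable symbol is reached.

From T → ) ) +:
  - ')' is a terminal: add ')' and stop
From T → g a ):
  - g is a terminal: add 'g' and stop

Collecting: FIRST(T) = { ')', 'g' }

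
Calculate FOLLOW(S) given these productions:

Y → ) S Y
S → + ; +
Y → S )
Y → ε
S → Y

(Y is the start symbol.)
{ $, ')', '+' }

To compute FOLLOW(S), find every occurrence of S on a right-hand side N → α S β: add FIRST(β) \ {ε}, and if β is empty or nullable also add FOLLOW(N). Iterate to a fixed point.

In Y → ) S Y: S is followed by Y, add FIRST(Y) \ {ε} = { ')', '+' }
  Y is nullable, so also add FOLLOW(Y)
In Y → S ): S is followed by ')', add FIRST(')') \ {ε} = { ')' }

The FOLLOW sets referred to above (computed the same way, to a fixed point):
  FOLLOW(Y) = { $, ')', '+' }

Taking the union: FOLLOW(S) = { $, ')', '+' }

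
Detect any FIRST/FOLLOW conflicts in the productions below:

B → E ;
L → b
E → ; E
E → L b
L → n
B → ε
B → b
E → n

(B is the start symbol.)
No FIRST/FOLLOW conflicts.

A FIRST/FOLLOW conflict occurs when a non-terminal N has a nullable alternative N → β (β ⇒* ε) and another alternative N → α with FIRST(α) ∩ FOLLOW(N) ≠ ∅: on such a lookahead the parser cannot decide between expanding α and letting N vanish via β.

Nullable non-terminals: B.
FIRST sets used below: FIRST(E) = { ';', 'b', 'n' }

B: nullable alternative(s) B → ε; FOLLOW(B) = { $ }
  B → E ;: FIRST \ {ε} = { ';', 'b', 'n' } — disjoint from FOLLOW(B)
  B → ε: FIRST \ {ε} = { } — this is the only nullable alternative, skip
  B → b: FIRST \ {ε} = { 'b' } — disjoint from FOLLOW(B)

E, L have no nullable alternative, so no FIRST/FOLLOW check is needed there.

No FIRST/FOLLOW conflicts found.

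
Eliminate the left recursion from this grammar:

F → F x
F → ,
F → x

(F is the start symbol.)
F → , F'
F → x F'
F' → x F'
F' → ε

F is directly left-recursive. The standard transformation for
  A → A α₁ | ... | A α_m | β₁ | ... | β_n
is
  A  → β₁ A' | ... | β_n A'
  A' → α₁ A' | ... | α_m A' | ε

F → , becomes F → , F'
F → x becomes F → x F'
F → F x becomes F' → x F'
Add F' → ε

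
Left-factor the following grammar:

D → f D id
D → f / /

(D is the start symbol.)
Left-factoring transforms A → αβ₁ | αβ₂ into A → αA' and A' → β₁ | β₂
(α is the longest common prefix among the alternatives). Repeat until
no nonterminal has two alternatives with a common prefix.

Round 1: D has alternatives sharing prefix 'f'. Introduce D': D → f D'
  Add: D' → D id
  Add: D' → / /

No remaining common prefixes — done.

Resulting grammar:
D → f D'
D' → D id
D' → / /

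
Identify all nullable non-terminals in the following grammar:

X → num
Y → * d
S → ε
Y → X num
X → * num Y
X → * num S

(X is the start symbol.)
{ 'S' }

A non-terminal is nullable if it can derive ε (the empty string): either it has an ε-production, or it has a production whose right-hand side consists entirely of nullable non-terminals.

ε-productions: S → ε
So S is immediately nullable.
No further non-terminal can be added: every production for the remaining non-terminals contains a terminal or a non-nullable non-terminal.
Nullable = { 'S' }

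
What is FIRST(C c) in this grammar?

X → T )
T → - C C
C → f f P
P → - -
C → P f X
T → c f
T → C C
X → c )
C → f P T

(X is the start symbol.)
{ '-', 'f' }

FIRST sets of the non-terminals involved (from the grammar, by fixed-point iteration):
  FIRST(C) = { '-', 'f' }

To compute FIRST(C c), process the symbols left to right:
Symbol C is a non-terminal. Add FIRST(C) \ {ε} = { '-', 'f' }
C is not nullable (ε ∉ FIRST(C)), so stop here.
FIRST(C c) = { '-', 'f' }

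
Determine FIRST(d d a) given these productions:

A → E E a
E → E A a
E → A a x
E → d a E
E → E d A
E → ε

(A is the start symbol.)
To compute FIRST(d d a), process the symbols left to right:
Symbol d is a terminal. Add 'd' and stop.
FIRST(d d a) = { 'd' }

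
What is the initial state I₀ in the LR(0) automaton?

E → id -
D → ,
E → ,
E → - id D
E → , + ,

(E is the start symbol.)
{ [E → . , + ,], [E → . ,], [E → . - id D], [E → . id -], [E' → . E] }

First, augment the grammar with E' → E
I₀ = CLOSURE({ [E' → . E] }):
  [E' → . E] has the dot before E: add [E → . id -], [E → . ,], [E → . - id D], [E → . , + ,]
No further items can be added.

I₀ = { [E → . , + ,], [E → . ,], [E → . - id D], [E → . id -], [E' → . E] }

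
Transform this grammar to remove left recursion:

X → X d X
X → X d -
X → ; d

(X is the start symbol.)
X → ; d X'
X' → d X X'
X' → d - X'
X' → ε

X is directly left-recursive. The standard transformation for
  A → A α₁ | ... | A α_m | β₁ | ... | β_n
is
  A  → β₁ A' | ... | β_n A'
  A' → α₁ A' | ... | α_m A' | ε

X → ; d becomes X → ; d X'
X → X d X becomes X' → d X X'
X → X d - becomes X' → d - X'
Add X' → ε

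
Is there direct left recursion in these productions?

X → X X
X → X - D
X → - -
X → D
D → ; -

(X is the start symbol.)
Yes, X is left-recursive

Direct left recursion occurs when N → N α for some non-terminal N (the right-hand side begins with the left-hand side itself).

X → X X: LEFT RECURSIVE (starts with X)
X → X - D: LEFT RECURSIVE (starts with X)
X → - -: starts with '-'
X → D: starts with D
D → ; -: starts with ';'

The grammar has direct left recursion on: X.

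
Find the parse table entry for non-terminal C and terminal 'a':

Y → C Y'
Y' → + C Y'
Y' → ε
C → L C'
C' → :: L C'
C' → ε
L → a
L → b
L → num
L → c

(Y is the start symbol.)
To find M[C, 'a'], we find productions for C where 'a' is in the predict set (PREDICT(N → α) = (FIRST(α) \ {ε}) ∪ (FOLLOW(N) if α ⇒* ε)).

Relevant sets:
  FIRST(L) = { 'a', 'b', 'c', 'num' }

C → L C': PREDICT = { 'a', 'b', 'c', 'num' }
  'a' is in predict set, so this production goes in M[C, 'a']

M[C, 'a'] = C → L C'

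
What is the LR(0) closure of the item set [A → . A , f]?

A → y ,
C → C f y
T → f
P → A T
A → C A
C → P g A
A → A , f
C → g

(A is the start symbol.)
Start with: [A → . A , f]
  [A → . A , f] has the dot before A: add [A → . y ,], [A → . C A]
  [A → . C A] has the dot before C: add [C → . C f y], [C → . P g A], [C → . g]
  [C → . P g A] has the dot before P: add [P → . A T]
No further items can be added.

CLOSURE = { [A → . A , f], [A → . C A], [A → . y ,], [C → . C f y], [C → . P g A], [C → . g], [P → . A T] }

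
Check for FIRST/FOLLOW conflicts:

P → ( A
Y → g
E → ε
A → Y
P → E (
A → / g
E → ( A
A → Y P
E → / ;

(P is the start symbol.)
A FIRST/FOLLOW conflict occurs when a non-terminal N has a nullable alternative N → β (β ⇒* ε) and another alternative N → α with FIRST(α) ∩ FOLLOW(N) ≠ ∅: on such a lookahead the parser cannot decide between expanding α and letting N vanish via β.

Nullable non-terminals: E.

E: nullable alternative(s) E → ε; FOLLOW(E) = { '(' }
  E → ε: FIRST \ {ε} = { } — this is the only nullable alternative, skip
  E → ( A: FIRST \ {ε} = { '(' } — overlaps FOLLOW(E) on { '(' }: CONFLICT
  E → / ;: FIRST \ {ε} = { '/' } — disjoint from FOLLOW(E)

A, P, Y have no nullable alternative, so no FIRST/FOLLOW check is needed there.

So the grammar has 1 FIRST/FOLLOW conflict (marked CONFLICT above).

Answer: Yes. E → '(' A with FOLLOW(E) on { '(' }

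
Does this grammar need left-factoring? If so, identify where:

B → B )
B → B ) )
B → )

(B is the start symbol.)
Yes, B has productions with common prefix 'B )'

Left-factoring is needed when two productions for the same non-terminal
share a common prefix on the right-hand side.

Productions for B:
  B → B )
  B → B ) )
  B → )

Found common prefix 'B )' in productions for B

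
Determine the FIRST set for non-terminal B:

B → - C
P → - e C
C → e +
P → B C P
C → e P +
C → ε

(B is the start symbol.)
From B → - C:
  - '-' is a terminal: add '-' and stop

Collecting: FIRST(B) = { '-' }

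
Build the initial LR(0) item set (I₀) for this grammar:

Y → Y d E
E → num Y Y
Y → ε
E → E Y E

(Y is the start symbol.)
First, augment the grammar with Y' → Y
I₀ = CLOSURE({ [Y' → . Y] }):
  [Y' → . Y] has the dot before Y: add [Y → . Y d E], [Y → .]
No further items can be added.

I₀ = { [Y → . Y d E], [Y → .], [Y' → . Y] }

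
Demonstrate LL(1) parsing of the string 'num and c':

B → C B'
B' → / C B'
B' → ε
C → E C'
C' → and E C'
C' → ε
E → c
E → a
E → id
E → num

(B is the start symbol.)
Stack is shown with the top on the left.

Stack          Input        Action
----------------------------------
B $            num and c $  output B → C B'
C B' $         num and c $  output C → E C'
E C' B' $      num and c $  output E → num
num C' B' $    num and c $  match 'num'
C' B' $        and c $      output C' → and E C'
and E C' B' $  and c $      match 'and'
E C' B' $      c $          output E → c
c C' B' $      c $          match 'c'
C' B' $        $            output C' → ε
B' $           $            output B' → ε
$              $            accept

The string is accepted.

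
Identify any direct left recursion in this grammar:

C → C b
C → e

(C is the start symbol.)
Direct left recursion occurs when N → N α for some non-terminal N (the right-hand side begins with the left-hand side itself).

C → C b: LEFT RECURSIVE (starts with C)
C → e: starts with e

The grammar has direct left recursion on: C.

Answer: Yes, C is left-recursive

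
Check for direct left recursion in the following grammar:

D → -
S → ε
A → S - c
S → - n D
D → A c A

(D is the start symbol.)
No direct left recursion

Direct left recursion occurs when N → N α for some non-terminal N (the right-hand side begins with the left-hand side itself).

D → -: starts with '-'
S → ε: starts with ε
A → S - c: starts with S
S → - n D: starts with '-'
D → A c A: starts with A

No direct left recursion found.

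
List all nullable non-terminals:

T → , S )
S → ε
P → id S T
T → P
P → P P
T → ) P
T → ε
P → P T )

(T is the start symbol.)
{ 'S', 'T' }

A non-terminal is nullable if it can derive ε (the empty string): either it has an ε-production, or it has a production whose right-hand side consists entirely of nullable non-terminals.

ε-productions: S → ε, T → ε
So S, T are immediately nullable.
No further non-terminal can be added: every production for the remaining non-terminals contains a terminal or a non-nullable non-terminal.
Nullable = { 'S', 'T' }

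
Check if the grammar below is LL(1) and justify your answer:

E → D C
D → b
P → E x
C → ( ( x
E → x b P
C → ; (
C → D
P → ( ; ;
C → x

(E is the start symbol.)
A grammar is LL(1) if for each non-terminal N with multiple productions, the predict sets of those productions are pairwise disjoint, where PREDICT(N → α) = (FIRST(α) \ {ε}) ∪ (FOLLOW(N) if α ⇒* ε).

Relevant sets:
  FIRST(D) = { 'b' }
  FIRST(E) = { 'b', 'x' }

For E:
  PREDICT(E → D C) = { 'b' }
  PREDICT(E → x b P) = { 'x' }
For P:
  PREDICT(P → E x) = { 'b', 'x' }
  PREDICT(P → '(' ';' ';') = { '(' }
For C:
  PREDICT(C → '(' '(' x) = { '(' }
  PREDICT(C → ';' '(') = { ';' }
  PREDICT(C → D) = { 'b' }
  PREDICT(C → x) = { 'x' }
D has a single production, so nothing to check there.

All predict sets are disjoint. The grammar IS LL(1).

Answer: Yes, the grammar is LL(1).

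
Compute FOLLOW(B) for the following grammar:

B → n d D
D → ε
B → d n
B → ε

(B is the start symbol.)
To compute FOLLOW(B), find every occurrence of B on a right-hand side N → α B β: add FIRST(β) \ {ε}, and if β is empty or nullable also add FOLLOW(N). Iterate to a fixed point.

B is the start symbol, so $ ∈ FOLLOW(B).
B does not occur on any right-hand side.

Taking the union: FOLLOW(B) = { $ }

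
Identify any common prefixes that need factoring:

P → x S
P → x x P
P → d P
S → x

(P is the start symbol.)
Yes, P has productions with common prefix 'x'

Left-factoring is needed when two productions for the same non-terminal
share a common prefix on the right-hand side.

Productions for P:
  P → x S
  P → x x P
  P → d P

Found common prefix 'x' in productions for P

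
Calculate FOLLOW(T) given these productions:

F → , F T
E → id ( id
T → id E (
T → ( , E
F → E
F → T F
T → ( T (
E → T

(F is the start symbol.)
To compute FOLLOW(T), find every occurrence of T on a right-hand side N → α T β: add FIRST(β) \ {ε}, and if β is empty or nullable also add FOLLOW(N). Iterate to a fixed point.

In F → , F T: T is at the end, add FOLLOW(F)
In F → T F: T is followed by F, add FIRST(F) \ {ε} = { '(', ',', 'id' }
In T → ( T (: T is followed by '(', add FIRST('(') \ {ε} = { '(' }
In E → T: T is at the end, add FOLLOW(E)

The FOLLOW sets referred to above (computed the same way, to a fixed point):
  FOLLOW(F) = { $, '(', 'id' }
  FOLLOW(E) = { $, '(', ',', 'id' }

Taking the union: FOLLOW(T) = { $, '(', ',', 'id' }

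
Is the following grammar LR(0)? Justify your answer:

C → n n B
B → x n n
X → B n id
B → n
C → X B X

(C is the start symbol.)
A grammar is LR(0) if no state in the canonical LR(0) collection has:
  - both a shift item (dot before a terminal) and a complete item (shift-reduce conflict), or
  - two or more complete items (reduce-reduce conflict; the accept item [C' → C .] counts as a complete item here).

Augment with C' → C and build the canonical LR(0) collection (I0 = CLOSURE({[C' → . C]}), then GOTO on every symbol after a dot until no new states appear). It has 15 states:
  I0: { [B → . n], [B → . x n n], [C → . X B X], [C → . n n B], [C' → . C], [X → . B n id] }  — shift
  I1: { [X → B . n id] }  — shift
  I2: { [C' → C .] }  — accept
  I3: { [B → . n], [B → . x n n], [C → X . B X] }  — shift
  I4: { [B → n .], [C → n . n B] }  — shift, reduce
  I5: { [B → x . n n] }  — shift
  I6: { [B → x n . n] }  — shift
  I7: { [B → x n n .] }  — reduce
  I8: { [B → . n], [B → . x n n], [C → n n . B] }  — shift
  I9: { [C → n n B .] }  — reduce
  I10: { [B → n .] }  — reduce
  I11: { [B → . n], [B → . x n n], [C → X B . X], [X → . B n id] }  — shift
  I12: { [C → X B X .] }  — reduce
  I13: { [X → B n . id] }  — shift
  I14: { [X → B n id .] }  — reduce

Conflict in state I4:
  Shift-reduce conflict between [B → n .] and [C → n . n B]
So the grammar is NOT LR(0).

Answer: No. Shift-reduce conflict between [B → n .] and [C → n . n B]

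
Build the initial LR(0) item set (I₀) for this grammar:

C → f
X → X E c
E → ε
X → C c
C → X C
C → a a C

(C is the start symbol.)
{ [C → . X C], [C → . a a C], [C → . f], [C' → . C], [X → . C c], [X → . X E c] }

First, augment the grammar with C' → C
I₀ = CLOSURE({ [C' → . C] }):
  [C' → . C] has the dot before C: add [C → . f], [C → . X C], [C → . a a C]
  [C → . X C] has the dot before X: add [X → . X E c], [X → . C c]
No further items can be added.

I₀ = { [C → . X C], [C → . a a C], [C → . f], [C' → . C], [X → . C c], [X → . X E c] }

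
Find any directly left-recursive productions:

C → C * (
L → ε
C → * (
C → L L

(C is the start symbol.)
Yes, C is left-recursive

Direct left recursion occurs when N → N α for some non-terminal N (the right-hand side begins with the left-hand side itself).

C → C * (: LEFT RECURSIVE (starts with C)
L → ε: starts with ε
C → * (: starts with '*'
C → L L: starts with L

The grammar has direct left recursion on: C.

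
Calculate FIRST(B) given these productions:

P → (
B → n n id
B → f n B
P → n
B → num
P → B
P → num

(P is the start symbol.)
To compute FIRST(B), examine every production with B on the left-hand side, reading each right-hand side left to right until a non-nullable symbol is reached.

From B → n n id:
  - n is a terminal: add 'n' and stop
From B → f n B:
  - f is a terminal: add 'f' and stop
From B → num:
  - num is a terminal: add 'num' and stop

Collecting: FIRST(B) = { 'f', 'n', 'num' }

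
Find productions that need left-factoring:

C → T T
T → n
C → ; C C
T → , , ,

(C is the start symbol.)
Left-factoring is needed when two productions for the same non-terminal
share a common prefix on the right-hand side.

Productions for C:
  C → T T
  C → ; C C
Productions for T:
  T → n
  T → , , ,

No common prefixes found.

Answer: No, left-factoring is not needed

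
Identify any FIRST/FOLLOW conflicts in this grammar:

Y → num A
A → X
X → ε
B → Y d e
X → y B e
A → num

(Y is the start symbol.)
Nullable non-terminals: A, X.
FIRST sets used below: FIRST(X) = { 'y', ε }

A: nullable alternative(s) A → X; FOLLOW(A) = { $, 'd' }
  A → X: FIRST \ {ε} = { 'y' } — this is the only nullable alternative, skip
  A → num: FIRST \ {ε} = { 'num' } — disjoint from FOLLOW(A)

X: nullable alternative(s) X → ε; FOLLOW(X) = { $, 'd' }
  X → ε: FIRST \ {ε} = { } — this is the only nullable alternative, skip
  X → y B e: FIRST \ {ε} = { 'y' } — disjoint from FOLLOW(X)

B, Y have no nullable alternative, so no FIRST/FOLLOW check is needed there.

No FIRST/FOLLOW conflicts found.

Answer: No FIRST/FOLLOW conflicts.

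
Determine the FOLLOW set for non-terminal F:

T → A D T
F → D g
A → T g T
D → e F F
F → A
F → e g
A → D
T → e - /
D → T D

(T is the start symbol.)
In D → e F F: F is followed by F, add FIRST(F) \ {ε} = { 'e' }
In D → e F F: F is at the end, add FOLLOW(D)

The FOLLOW sets referred to above (computed the same way, to a fixed point):
  FOLLOW(D) = { 'e', 'g' }

Taking the union: FOLLOW(F) = { 'e', 'g' }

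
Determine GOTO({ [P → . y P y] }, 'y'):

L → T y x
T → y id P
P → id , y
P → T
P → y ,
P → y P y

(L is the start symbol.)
GOTO(I, 'y') = CLOSURE({ [A → αX.β] : [A → α.Xβ] ∈ I, X = 'y' })

Items with dot before 'y', with the dot advanced:
  [P → . y P y] → [P → y . P y]
Closure of the advanced items:
  [P → y . P y] has the dot before P: add [P → . id , y], [P → . T], [P → . y ,], [P → . y P y]
  [P → . T] has the dot before T: add [T → . y id P]

GOTO = { [P → . T], [P → . id , y], [P → . y ,], [P → . y P y], [P → y . P y], [T → . y id P] }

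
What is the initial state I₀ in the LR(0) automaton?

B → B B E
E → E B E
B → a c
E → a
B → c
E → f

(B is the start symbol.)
{ [B → . B B E], [B → . a c], [B → . c], [B' → . B] }

First, augment the grammar with B' → B
I₀ = CLOSURE({ [B' → . B] }):
  [B' → . B] has the dot before B: add [B → . B B E], [B → . a c], [B → . c]
No further items can be added.

I₀ = { [B → . B B E], [B → . a c], [B → . c], [B' → . B] }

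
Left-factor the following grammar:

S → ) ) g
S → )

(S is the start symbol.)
S → ) S'
S' → ) g
S' → ε

Left-factoring transforms A → αβ₁ | αβ₂ into A → αA' and A' → β₁ | β₂
(α is the longest common prefix among the alternatives). Repeat until
no nonterminal has two alternatives with a common prefix.

Round 1: S has alternatives sharing prefix ')'. Introduce S': S → ) S'
  Add: S' → ) g
  Add: S' → ε

No remaining common prefixes — done.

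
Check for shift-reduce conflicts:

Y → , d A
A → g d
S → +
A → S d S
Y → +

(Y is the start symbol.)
Augment with Y' → Y and build the canonical LR(0) collection (I0 = CLOSURE({[Y' → . Y]}), then GOTO on every symbol after a dot until no new states appear). It has 12 states:
  I0: { [Y → . +], [Y → . , d A], [Y' → . Y] }  — shift
  I1: { [Y → + .] }  — reduce
  I2: { [Y → , . d A] }  — shift
  I3: { [Y' → Y .] }  — accept
  I4: { [A → . S d S], [A → . g d], [S → . +], [Y → , d . A] }  — shift
  I5: { [S → + .] }  — reduce
  I6: { [Y → , d A .] }  — reduce
  I7: { [A → S . d S] }  — shift
  I8: { [A → g . d] }  — shift
  I9: { [A → g d .] }  — reduce
  I10: { [A → S d . S], [S → . +] }  — shift
  I11: { [A → S d S .] }  — reduce

No state contains both a complete item and a shift item.

Answer: No shift-reduce conflicts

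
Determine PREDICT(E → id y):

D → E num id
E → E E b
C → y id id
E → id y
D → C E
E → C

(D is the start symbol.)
PREDICT(E → id y) = (FIRST(RHS) \ {ε}) ∪ (FOLLOW(E) if ε ∈ FIRST(RHS), i.e. RHS ⇒* ε)
FIRST(id y) = { 'id' }
ε ∉ FIRST(id y), so FOLLOW(E) is not added.
PREDICT(E → id y) = { 'id' }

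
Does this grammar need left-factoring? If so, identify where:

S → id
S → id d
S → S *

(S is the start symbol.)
Yes, S has productions with common prefix 'id'

Left-factoring is needed when two productions for the same non-terminal
share a common prefix on the right-hand side.

Productions for S:
  S → id
  S → id d
  S → S *

Found common prefix 'id' in productions for S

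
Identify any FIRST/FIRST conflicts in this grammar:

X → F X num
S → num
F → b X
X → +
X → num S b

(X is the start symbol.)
FIRST sets of the non-terminals at (or reachable through a nullable prefix from) the front of some alternative:
  FIRST(F) = { 'b' }

Productions for X:
  X → F X num: FIRST = { 'b' }
  X → +: FIRST = { '+' }
  X → num S b: FIRST = { 'num' }
S, F have only one production, so no FIRST/FIRST conflict is possible there.

All alternatives of each non-terminal have pairwise disjoint FIRST sets.

Answer: No FIRST/FIRST conflicts.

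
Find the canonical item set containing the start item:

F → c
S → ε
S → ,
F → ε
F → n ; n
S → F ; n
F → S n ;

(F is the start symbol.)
First, augment the grammar with F' → F
I₀ = CLOSURE({ [F' → . F] }):
  [F' → . F] has the dot before F: add [F → . c], [F → .], [F → . n ; n], [F → . S n ;]
  [F → . S n ;] has the dot before S: add [S → .], [S → . ,], [S → . F ; n]
No further items can be added.

I₀ = { [F → . S n ;], [F → . c], [F → . n ; n], [F → .], [F' → . F], [S → . ,], [S → . F ; n], [S → .] }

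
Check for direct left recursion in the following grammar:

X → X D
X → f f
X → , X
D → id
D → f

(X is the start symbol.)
Yes, X is left-recursive

X → X D: LEFT RECURSIVE (starts with X)
X → f f: starts with f
X → , X: starts with ','
D → id: starts with id
D → f: starts with f

The grammar has direct left recursion on: X.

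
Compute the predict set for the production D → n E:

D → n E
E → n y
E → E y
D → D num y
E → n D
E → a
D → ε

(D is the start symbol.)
PREDICT(D → n E) = (FIRST(RHS) \ {ε}) ∪ (FOLLOW(D) if ε ∈ FIRST(RHS), i.e. RHS ⇒* ε)
FIRST(n E) = { 'n' }
ε ∉ FIRST(n E), so FOLLOW(D) is not added.
PREDICT(D → n E) = { 'n' }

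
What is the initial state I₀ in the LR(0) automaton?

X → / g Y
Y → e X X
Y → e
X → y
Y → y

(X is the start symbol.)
First, augment the grammar with X' → X
I₀ = CLOSURE({ [X' → . X] }):
  [X' → . X] has the dot before X: add [X → . / g Y], [X → . y]
No further items can be added.

I₀ = { [X → . / g Y], [X → . y], [X' → . X] }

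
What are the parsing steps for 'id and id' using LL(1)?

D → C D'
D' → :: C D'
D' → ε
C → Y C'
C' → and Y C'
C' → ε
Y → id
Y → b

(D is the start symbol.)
LL(1) parsing maintains a stack (initially the start symbol over $) and the input. At each step: if the stack top is a terminal, match it against the current input token; if it is a non-terminal N, replace it with the RHS of M[N, lookahead] (the unique production whose predict set contains the lookahead).

Stack is shown with the top on the left.

Stack          Input        Action
----------------------------------
D $            id and id $  output D → C D'
C D' $         id and id $  output C → Y C'
Y C' D' $      id and id $  output Y → id
id C' D' $     id and id $  match 'id'
C' D' $        and id $     output C' → and Y C'
and Y C' D' $  and id $     match 'and'
Y C' D' $      id $         output Y → id
id C' D' $     id $         match 'id'
C' D' $        $            output C' → ε
D' $           $            output D' → ε
$              $            accept

The string is accepted.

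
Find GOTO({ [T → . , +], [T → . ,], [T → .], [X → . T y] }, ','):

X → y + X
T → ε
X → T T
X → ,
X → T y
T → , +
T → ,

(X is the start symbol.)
{ [T → , . +], [T → , .] }

GOTO(I, ',') = CLOSURE({ [A → αX.β] : [A → α.Xβ] ∈ I, X = ',' })

Items with dot before ',', with the dot advanced:
  [T → . ,] → [T → , .]
  [T → . , +] → [T → , . +]
Closure adds nothing (no advanced item has the dot before a non-terminal).

GOTO = { [T → , . +], [T → , .] }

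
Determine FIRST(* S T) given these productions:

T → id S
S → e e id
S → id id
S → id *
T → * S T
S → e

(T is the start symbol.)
{ '*' }

To compute FIRST(* S T), process the symbols left to right:
Symbol * is a terminal. Add '*' and stop.
FIRST(* S T) = { '*' }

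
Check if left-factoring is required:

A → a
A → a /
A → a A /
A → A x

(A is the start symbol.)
Left-factoring is needed when two productions for the same non-terminal
share a common prefix on the right-hand side.

Productions for A:
  A → a
  A → a /
  A → a A /
  A → A x

Found common prefix 'a' in productions for A

Answer: Yes, A has productions with common prefix 'a'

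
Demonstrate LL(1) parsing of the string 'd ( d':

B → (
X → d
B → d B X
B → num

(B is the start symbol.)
LL(1) parsing maintains a stack (initially the start symbol over $) and the input. At each step: if the stack top is a terminal, match it against the current input token; if it is a non-terminal N, replace it with the RHS of M[N, lookahead] (the unique production whose predict set contains the lookahead).

Stack is shown with the top on the left.

Stack    Input    Action
------------------------
B $      d ( d $  output B → d B X
d B X $  d ( d $  match 'd'
B X $    ( d $    output B → (
( X $    ( d $    match '('
X $      d $      output X → d
d $      d $      match 'd'
$        $        accept

The string is accepted.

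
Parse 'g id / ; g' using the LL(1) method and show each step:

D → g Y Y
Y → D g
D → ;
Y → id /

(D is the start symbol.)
LL(1) parsing maintains a stack (initially the start symbol over $) and the input. At each step: if the stack top is a terminal, match it against the current input token; if it is a non-terminal N, replace it with the RHS of M[N, lookahead] (the unique production whose predict set contains the lookahead).

Stack is shown with the top on the left.

Stack     Input         Action
------------------------------
D $       g id / ; g $  output D → g Y Y
g Y Y $   g id / ; g $  match 'g'
Y Y $     id / ; g $    output Y → id /
id / Y $  id / ; g $    match 'id'
/ Y $     / ; g $       match '/'
Y $       ; g $         output Y → D g
D g $     ; g $         output D → ;
; g $     ; g $         match ';'
g $       g $           match 'g'
$         $             accept

The string is accepted.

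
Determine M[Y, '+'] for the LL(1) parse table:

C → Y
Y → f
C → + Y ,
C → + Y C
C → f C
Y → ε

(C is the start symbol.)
Y → ε

To find M[Y, '+'], we find productions for Y where '+' is in the predict set (PREDICT(N → α) = (FIRST(α) \ {ε}) ∪ (FOLLOW(N) if α ⇒* ε)).

Relevant sets:
  FOLLOW(Y) = { $, '+', ',', 'f' }

Y → f: PREDICT = { 'f' }
Y → ε: PREDICT = { $, '+', ',', 'f' }
  '+' is in predict set, so this production goes in M[Y, '+']

M[Y, '+'] = Y → ε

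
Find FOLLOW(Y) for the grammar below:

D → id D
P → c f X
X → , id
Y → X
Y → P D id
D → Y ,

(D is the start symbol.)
{ ',' }

In D → Y ,: Y is followed by ',', add FIRST(',') \ {ε} = { ',' }

Taking the union: FOLLOW(Y) = { ',' }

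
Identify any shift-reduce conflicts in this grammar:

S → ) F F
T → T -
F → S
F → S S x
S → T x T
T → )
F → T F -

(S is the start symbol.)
Augment with S' → S and build the canonical LR(0) collection (I0 = CLOSURE({[S' → . S]}), then GOTO on every symbol after a dot until no new states appear). It has 16 states:
  I0: { [S → . ) F F], [S → . T x T], [S' → . S], [T → . )], [T → . T -] }  — shift
  I1: { [F → . S S x], [F → . S], [F → . T F -], [S → ) . F F], [S → . ) F F], [S → . T x T], [T → ) .], [T → . )], [T → . T -] }  — shift, reduce
  I2: { [S' → S .] }  — accept
  I3: { [S → T . x T], [T → T . -] }  — shift
  I4: { [T → T - .] }  — reduce
  I5: { [S → T x . T], [T → . )], [T → . T -] }  — shift
  I6: { [T → ) .] }  — reduce
  I7: { [S → T x T .], [T → T . -] }  — shift, reduce
  I8: { [F → . S S x], [F → . S], [F → . T F -], [S → ) F . F], [S → . ) F F], [S → . T x T], [T → . )], [T → . T -] }  — shift
  I9: { [F → S . S x], [F → S .], [S → . ) F F], [S → . T x T], [T → . )], [T → . T -] }  — shift, reduce
  I10: { [F → . S S x], [F → . S], [F → . T F -], [F → T . F -], [S → . ) F F], [S → . T x T], [S → T . x T], [T → . )], [T → . T -], [T → T . -] }  — shift
  I11: { [F → T F . -] }  — shift
  I12: { [F → T F - .] }  — reduce
  I13: { [F → S S . x] }  — shift
  I14: { [F → S S x .] }  — reduce
  I15: { [S → ) F F .] }  — reduce

I1 contains reduce item [T → ) .] and shift items [S → . ) F F], [T → . )] — shift-reduce conflict.
I7 contains reduce item [S → T x T .] and shift item [T → T . -] — shift-reduce conflict.
I9 contains reduce item [F → S .] and shift items [S → . ) F F], [T → . )] — shift-reduce conflict.

Answer: Yes — I1: [T → ) .] vs [S → . ) F F]; I7: [S → T x T .] vs [T → T . -]; I9: [F → S .] vs [S → . ) F F]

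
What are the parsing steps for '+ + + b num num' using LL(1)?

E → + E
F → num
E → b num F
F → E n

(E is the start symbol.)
LL(1) parsing maintains a stack (initially the start symbol over $) and the input. At each step: if the stack top is a terminal, match it against the current input token; if it is a non-terminal N, replace it with the RHS of M[N, lookahead] (the unique production whose predict set contains the lookahead).

Stack is shown with the top on the left.

Stack      Input              Action
------------------------------------
E $        + + + b num num $  output E → + E
+ E $      + + + b num num $  match '+'
E $        + + b num num $    output E → + E
+ E $      + + b num num $    match '+'
E $        + b num num $      output E → + E
+ E $      + b num num $      match '+'
E $        b num num $        output E → b num F
b num F $  b num num $        match 'b'
num F $    num num $          match 'num'
F $        num $              output F → num
num $      num $              match 'num'
$          $                  accept

The string is accepted.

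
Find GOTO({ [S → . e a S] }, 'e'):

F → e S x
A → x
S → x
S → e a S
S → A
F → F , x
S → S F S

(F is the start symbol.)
GOTO(I, 'e') = CLOSURE({ [A → αX.β] : [A → α.Xβ] ∈ I, X = 'e' })

Items with dot before 'e', with the dot advanced:
  [S → . e a S] → [S → e . a S]
Closure adds nothing (no advanced item has the dot before a non-terminal).

GOTO = { [S → e . a S] }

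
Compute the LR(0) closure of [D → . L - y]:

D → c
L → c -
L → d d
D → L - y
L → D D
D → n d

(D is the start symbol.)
Start with: [D → . L - y]
  [D → . L - y] has the dot before L: add [L → . c -], [L → . d d], [L → . D D]
  [L → . D D] has the dot before D: add [D → . c], [D → . n d]
No further items can be added.

CLOSURE = { [D → . L - y], [D → . c], [D → . n d], [L → . D D], [L → . c -], [L → . d d] }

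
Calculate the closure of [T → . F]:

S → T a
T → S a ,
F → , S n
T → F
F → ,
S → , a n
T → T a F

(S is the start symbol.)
To compute CLOSURE, for each item [A → α.Bβ] where B is a non-terminal, add [B → .γ] for all productions B → γ; repeat for the newly added items until nothing changes.

Start with: [T → . F]
  [T → . F] has the dot before F: add [F → . , S n], [F → . ,]
No further items can be added.

CLOSURE = { [F → . , S n], [F → . ,], [T → . F] }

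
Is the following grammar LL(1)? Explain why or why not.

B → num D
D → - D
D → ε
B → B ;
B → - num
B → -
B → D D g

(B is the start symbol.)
Relevant sets:
  FIRST(B) = { '-', 'g', 'num' }
  FIRST(D) = { '-', ε }
  FOLLOW(D) = { $, '-', ';', 'g' }

For B:
  PREDICT(B → num D) = { 'num' }
  PREDICT(B → B ';') = { '-', 'g', 'num' }
  PREDICT(B → '-' num) = { '-' }
  PREDICT(B → '-') = { '-' }
  PREDICT(B → D D g) = { '-', 'g' }
For D:
  PREDICT(D → '-' D) = { '-' }
  PREDICT(D → ε) = { $, '-', ';', 'g' }

Conflict found: Predict set conflict for B: { 'num' }
The grammar is NOT LL(1).

Answer: No. Predict set conflict for B: { 'num' }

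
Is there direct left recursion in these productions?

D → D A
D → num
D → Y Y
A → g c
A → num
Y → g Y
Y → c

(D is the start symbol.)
Yes, D is left-recursive

D → D A: LEFT RECURSIVE (starts with D)
D → num: starts with num
D → Y Y: starts with Y
A → g c: starts with g
A → num: starts with num
Y → g Y: starts with g
Y → c: starts with c

The grammar has direct left recursion on: D.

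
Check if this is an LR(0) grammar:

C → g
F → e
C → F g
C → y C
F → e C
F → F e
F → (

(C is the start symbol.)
Augment with C' → C and build the canonical LR(0) collection (I0 = CLOSURE({[C' → . C]}), then GOTO on every symbol after a dot until no new states appear). It has 11 states:
  I0: { [C → . F g], [C → . g], [C → . y C], [C' → . C], [F → . (], [F → . F e], [F → . e C], [F → . e] }  — shift
  I1: { [F → ( .] }  — reduce
  I2: { [C' → C .] }  — accept
  I3: { [C → F . g], [F → F . e] }  — shift
  I4: { [C → . F g], [C → . g], [C → . y C], [F → . (], [F → . F e], [F → . e C], [F → . e], [F → e . C], [F → e .] }  — shift, reduce
  I5: { [C → g .] }  — reduce
  I6: { [C → . F g], [C → . g], [C → . y C], [C → y . C], [F → . (], [F → . F e], [F → . e C], [F → . e] }  — shift
  I7: { [C → y C .] }  — reduce
  I8: { [F → e C .] }  — reduce
  I9: { [F → F e .] }  — reduce
  I10: { [C → F g .] }  — reduce

Conflict in state I4:
  Shift-reduce conflict between [F → e .] and [C → . g]
So the grammar is NOT LR(0).

Answer: No. Shift-reduce conflict between [F → e .] and [C → . g]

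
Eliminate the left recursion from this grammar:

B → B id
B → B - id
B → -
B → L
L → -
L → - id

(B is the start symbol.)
B → - B'
B → L B'
B' → id B'
B' → - id B'
B' → ε
L → -
L → - id

B is directly left-recursive. The standard transformation for
  A → A α₁ | ... | A α_m | β₁ | ... | β_n
is
  A  → β₁ A' | ... | β_n A'
  A' → α₁ A' | ... | α_m A' | ε

B → - becomes B → - B'
B → L becomes B → L B'
B → B id becomes B' → id B'
B → B - id becomes B' → - id B'
Add B' → ε

Productions for other non-terminals are unchanged:
  L → -
  L → - id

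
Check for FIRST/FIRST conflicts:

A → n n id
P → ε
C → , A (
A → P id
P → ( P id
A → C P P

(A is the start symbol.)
No FIRST/FIRST conflicts.

FIRST sets of the non-terminals at (or reachable through a nullable prefix from) the front of some alternative:
  FIRST(P) = { '(', ε }
  FIRST(C) = { ',' }

Productions for A:
  A → n n id: FIRST = { 'n' }
  A → P id: FIRST = { '(', 'id' }
  A → C P P: FIRST = { ',' }
Productions for P:
  P → ε: FIRST = { ε }
  P → ( P id: FIRST = { '(' }
C has only one production, so no FIRST/FIRST conflict is possible there.

All alternatives of each non-terminal have pairwise disjoint FIRST sets.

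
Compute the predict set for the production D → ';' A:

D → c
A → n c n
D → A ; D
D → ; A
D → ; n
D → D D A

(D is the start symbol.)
PREDICT(D → ';' A) = (FIRST(RHS) \ {ε}) ∪ (FOLLOW(D) if ε ∈ FIRST(RHS), i.e. RHS ⇒* ε)
FIRST(';' A) = { ';' }
ε ∉ FIRST(';' A), so FOLLOW(D) is not added.
PREDICT(D → ';' A) = { ';' }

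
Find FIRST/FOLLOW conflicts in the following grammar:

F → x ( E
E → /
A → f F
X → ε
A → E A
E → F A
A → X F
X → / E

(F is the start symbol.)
No FIRST/FOLLOW conflicts.

A FIRST/FOLLOW conflict occurs when a non-terminal N has a nullable alternative N → β (β ⇒* ε) and another alternative N → α with FIRST(α) ∩ FOLLOW(N) ≠ ∅: on such a lookahead the parser cannot decide between expanding α and letting N vanish via β.

Nullable non-terminals: X.

X: nullable alternative(s) X → ε; FOLLOW(X) = { 'x' }
  X → ε: FIRST \ {ε} = { } — this is the only nullable alternative, skip
  X → / E: FIRST \ {ε} = { '/' } — disjoint from FOLLOW(X)

A, E, F have no nullable alternative, so no FIRST/FOLLOW check is needed there.

No FIRST/FOLLOW conflicts found.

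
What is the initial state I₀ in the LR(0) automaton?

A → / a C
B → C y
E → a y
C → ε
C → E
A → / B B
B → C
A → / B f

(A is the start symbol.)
{ [A → . / B B], [A → . / B f], [A → . / a C], [A' → . A] }

First, augment the grammar with A' → A
I₀ = CLOSURE({ [A' → . A] }):
  [A' → . A] has the dot before A: add [A → . / a C], [A → . / B B], [A → . / B f]
No further items can be added.

I₀ = { [A → . / B B], [A → . / B f], [A → . / a C], [A' → . A] }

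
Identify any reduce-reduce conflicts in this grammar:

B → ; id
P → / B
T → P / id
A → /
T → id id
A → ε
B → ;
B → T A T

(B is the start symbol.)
Augment with B' → B and build the canonical LR(0) collection (I0 = CLOSURE({[B' → . B]}), then GOTO on every symbol after a dot until no new states appear). It has 15 states:
  I0: { [B → . ; id], [B → . ;], [B → . T A T], [B' → . B], [P → . / B], [T → . P / id], [T → . id id] }  — shift
  I1: { [B → . ; id], [B → . ;], [B → . T A T], [P → . / B], [P → / . B], [T → . P / id], [T → . id id] }  — shift
  I2: { [B → ; . id], [B → ; .] }  — shift, reduce
  I3: { [B' → B .] }  — accept
  I4: { [T → P . / id] }  — shift
  I5: { [A → . /], [A → .], [B → T . A T] }  — shift, reduce
  I6: { [T → id . id] }  — shift
  I7: { [T → id id .] }  — reduce
  I8: { [A → / .] }  — reduce
  I9: { [B → T A . T], [P → . / B], [T → . P / id], [T → . id id] }  — shift
  I10: { [B → T A T .] }  — reduce
  I11: { [T → P / . id] }  — shift
  I12: { [T → P / id .] }  — reduce
  I13: { [B → ; id .] }  — reduce
  I14: { [P → / B .] }  — reduce

No state contains more than one complete item.

Answer: No reduce-reduce conflicts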